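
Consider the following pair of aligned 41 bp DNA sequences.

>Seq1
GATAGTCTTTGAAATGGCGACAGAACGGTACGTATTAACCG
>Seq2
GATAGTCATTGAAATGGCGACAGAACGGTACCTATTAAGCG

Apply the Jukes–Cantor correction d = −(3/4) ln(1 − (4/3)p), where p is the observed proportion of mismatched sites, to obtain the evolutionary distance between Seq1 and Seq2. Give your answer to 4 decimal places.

The sequences differ at positions 8 (T/A), 32 (G/C), 39 (C/G).
p = 3/41 = 0.073171.
d = −0.75 · ln(1 − (4/3)·0.073171) = −0.75 · ln(0.902439) = −0.75 · (-0.102654) = 0.0770.

0.0770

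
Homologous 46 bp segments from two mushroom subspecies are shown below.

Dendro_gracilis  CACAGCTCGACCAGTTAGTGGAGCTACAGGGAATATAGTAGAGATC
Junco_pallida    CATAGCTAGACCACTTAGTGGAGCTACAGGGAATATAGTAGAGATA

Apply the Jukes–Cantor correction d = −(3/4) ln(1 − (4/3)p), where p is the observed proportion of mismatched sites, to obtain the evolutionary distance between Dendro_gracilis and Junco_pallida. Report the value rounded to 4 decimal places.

Differing sites — 3:C/T; 8:C/A; 14:G/C; 46:C/A.
p = 4/46 = 0.086957.
d = −0.75 · ln(1 − (4/3)·0.086957) = −0.75 · ln(0.884057) = −0.75 · (-0.123234) = 0.0924.

0.0924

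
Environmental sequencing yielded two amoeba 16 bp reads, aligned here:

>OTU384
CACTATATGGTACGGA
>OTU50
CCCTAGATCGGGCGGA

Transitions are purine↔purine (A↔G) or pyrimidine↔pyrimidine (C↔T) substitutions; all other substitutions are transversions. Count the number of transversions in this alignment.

Mismatches occur at site 2 (A/C, transversion), site 6 (T/G, transversion), site 9 (G/C, transversion), site 11 (T/G, transversion), site 12 (A/G, transition).
Of the 5 differences, 1 transition and 4 transversions, so the answer is 4.

4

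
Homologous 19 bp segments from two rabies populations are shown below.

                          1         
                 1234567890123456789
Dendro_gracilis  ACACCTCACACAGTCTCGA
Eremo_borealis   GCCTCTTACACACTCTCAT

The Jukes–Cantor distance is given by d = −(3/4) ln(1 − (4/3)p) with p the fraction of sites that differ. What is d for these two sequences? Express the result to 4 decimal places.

Mismatches occur at site 1 (A↔G), site 3 (A↔C), site 4 (C↔T), site 7 (C↔T), site 13 (G↔C), site 18 (G↔A), site 19 (A↔T).
p = 7/19 = 0.368421.
d = −0.75 · ln(1 − (4/3)·0.368421) = −0.75 · ln(0.508772) = −0.75 · (-0.675755) = 0.5068.

0.5068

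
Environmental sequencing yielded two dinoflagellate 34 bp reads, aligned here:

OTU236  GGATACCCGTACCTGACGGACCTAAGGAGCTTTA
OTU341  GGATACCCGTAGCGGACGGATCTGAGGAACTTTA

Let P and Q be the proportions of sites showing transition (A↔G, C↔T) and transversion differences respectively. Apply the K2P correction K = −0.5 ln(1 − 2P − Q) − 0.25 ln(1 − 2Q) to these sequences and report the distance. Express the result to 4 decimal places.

0.1654

Mismatches occur at site 12 (C→G, transversion), site 14 (T→G, transversion), site 21 (C→T, transition), site 24 (A→G, transition), site 29 (G→A, transition).
Of the 5 differences, 3 transitions and 2 transversions over 34 sites: P = 3/34 = 0.088235, Q = 2/34 = 0.058824.
d = −0.5·ln(0.764706) − 0.25·ln(0.882352) = −0.5·(-0.268264) − 0.25·(-0.125164) = 0.1654.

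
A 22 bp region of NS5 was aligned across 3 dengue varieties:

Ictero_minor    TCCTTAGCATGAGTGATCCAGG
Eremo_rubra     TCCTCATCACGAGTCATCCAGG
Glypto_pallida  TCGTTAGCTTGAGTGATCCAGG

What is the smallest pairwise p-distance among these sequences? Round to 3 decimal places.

0.091

Pairwise Hamming distances:
  Ictero_minor vs Eremo_rubra: 4
  Ictero_minor vs Glypto_pallida: 2
  Eremo_rubra vs Glypto_pallida: 6
The smallest is 2 mismatches, between Ictero_minor and Glypto_pallida; p = 2/22 = 0.091.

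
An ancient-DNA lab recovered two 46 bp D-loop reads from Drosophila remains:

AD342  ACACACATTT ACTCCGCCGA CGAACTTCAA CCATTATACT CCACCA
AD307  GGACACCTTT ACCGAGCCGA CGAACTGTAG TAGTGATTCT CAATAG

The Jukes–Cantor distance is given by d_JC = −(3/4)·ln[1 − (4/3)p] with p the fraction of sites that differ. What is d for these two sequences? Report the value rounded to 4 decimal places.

0.5532

Mismatches occur at site 1 (A/G), site 2 (C/G), site 7 (A/C), site 13 (T/C), site 14 (C/G), site 15 (C/A), site 27 (T/G), site 28 (C/T), site 30 (A/G), site 31 (C/T), site 32 (C/A), site 33 (A/G), site 35 (T/G), site 38 (A/T), site 42 (C/A), site 44 (C/T), site 45 (C/A), site 46 (A/G).
p = 18/46 = 0.391304.
d = −0.75 · ln(1 − (4/3)·0.391304) = −0.75 · ln(0.478261) = −0.75 · (-0.737599) = 0.5532.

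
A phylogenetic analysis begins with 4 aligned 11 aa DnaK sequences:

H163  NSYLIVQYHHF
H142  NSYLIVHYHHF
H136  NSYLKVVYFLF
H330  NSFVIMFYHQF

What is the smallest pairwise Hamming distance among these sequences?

1

Pairwise Hamming distances:
  H163 vs H142: 1
  H163 vs H136: 4
  H163 vs H330: 5
  H142 vs H136: 4
  H142 vs H330: 5
  H136 vs H330: 7
The smallest is 1, between H163 and H142.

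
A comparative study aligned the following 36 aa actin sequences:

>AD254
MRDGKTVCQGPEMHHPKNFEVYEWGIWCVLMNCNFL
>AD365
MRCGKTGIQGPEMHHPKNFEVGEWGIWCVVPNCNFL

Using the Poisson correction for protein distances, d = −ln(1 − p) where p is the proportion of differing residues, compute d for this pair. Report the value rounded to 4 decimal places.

0.1823

The sequences differ at positions 3 (D/C), 7 (V/G), 8 (C/I), 22 (Y/G), 30 (L/V), 31 (M/P).
p = 6/36 = 0.166667.
d = −ln(1 − 0.166667) = −ln(0.833333) = 0.1823.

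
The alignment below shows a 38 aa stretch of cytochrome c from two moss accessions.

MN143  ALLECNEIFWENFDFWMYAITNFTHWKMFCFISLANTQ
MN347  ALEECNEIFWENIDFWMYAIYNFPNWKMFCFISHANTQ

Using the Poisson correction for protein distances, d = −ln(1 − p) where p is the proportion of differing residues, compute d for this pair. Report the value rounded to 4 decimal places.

Mismatches occur at site 3 (L↔E), site 13 (F↔I), site 21 (T↔Y), site 24 (T↔P), site 25 (H↔N), site 34 (L↔H).
p = 6/38 = 0.157895.
d = −ln(1 − 0.157895) = −ln(0.842105) = 0.1719.

0.1719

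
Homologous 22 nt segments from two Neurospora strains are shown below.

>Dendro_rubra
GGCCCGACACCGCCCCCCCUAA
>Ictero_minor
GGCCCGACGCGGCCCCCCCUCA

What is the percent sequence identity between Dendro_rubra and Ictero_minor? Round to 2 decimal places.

The sequences differ at positions 9 (A/G), 11 (C/G), 21 (A/C).
19 of the 22 sites match, so the percent identity is 19/22 × 100 = 86.36%.

86.36%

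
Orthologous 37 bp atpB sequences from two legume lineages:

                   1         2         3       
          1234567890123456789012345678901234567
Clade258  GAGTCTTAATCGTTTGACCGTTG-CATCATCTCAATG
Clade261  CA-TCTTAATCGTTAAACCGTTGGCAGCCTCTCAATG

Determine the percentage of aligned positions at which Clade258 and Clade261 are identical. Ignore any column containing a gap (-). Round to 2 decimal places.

Excluding the 2 gap columns leaves 35 comparable sites.
Differing sites — 1:G/C; 15:T/A; 16:G/A; 27:T/G; 29:A/C.
30 of the 35 comparable sites match, so the percent identity is 30/35 × 100 = 85.71%.

85.71%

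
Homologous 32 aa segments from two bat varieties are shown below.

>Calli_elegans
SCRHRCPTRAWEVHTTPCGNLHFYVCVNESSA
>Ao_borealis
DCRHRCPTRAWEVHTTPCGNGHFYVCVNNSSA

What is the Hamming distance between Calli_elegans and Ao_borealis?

3

Differing sites — 1:S/D; 21:L/G; 29:E/N.
That gives 3 mismatches out of 32 aligned sites, so the Hamming distance is 3.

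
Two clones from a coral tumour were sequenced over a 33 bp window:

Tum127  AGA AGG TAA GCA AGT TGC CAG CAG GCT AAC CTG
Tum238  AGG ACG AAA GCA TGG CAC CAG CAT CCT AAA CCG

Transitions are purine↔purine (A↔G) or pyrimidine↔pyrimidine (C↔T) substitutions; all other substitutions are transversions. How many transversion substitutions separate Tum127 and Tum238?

Differing sites — 3:A/G (Ti); 5:G/C (Tv); 7:T/A (Tv); 13:A/T (Tv); 15:T/G (Tv); 16:T/C (Ti); 17:G/A (Ti); 24:G/T (Tv); 25:G/C (Tv); 30:C/A (Tv); 32:T/C (Ti).
Of the 11 differences, 4 transitions and 7 transversions, so the answer is 7.

7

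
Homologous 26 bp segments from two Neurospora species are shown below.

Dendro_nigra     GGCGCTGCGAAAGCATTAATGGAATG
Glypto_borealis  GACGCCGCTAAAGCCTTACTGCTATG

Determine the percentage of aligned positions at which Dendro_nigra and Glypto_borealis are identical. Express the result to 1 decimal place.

73.1%

The sequences differ at positions 2 (G/A), 6 (T/C), 9 (G/T), 15 (A/C), 19 (A/C), 22 (G/C), 23 (A/T).
19 of the 26 sites match, so the percent identity is 19/26 × 100 = 73.1%.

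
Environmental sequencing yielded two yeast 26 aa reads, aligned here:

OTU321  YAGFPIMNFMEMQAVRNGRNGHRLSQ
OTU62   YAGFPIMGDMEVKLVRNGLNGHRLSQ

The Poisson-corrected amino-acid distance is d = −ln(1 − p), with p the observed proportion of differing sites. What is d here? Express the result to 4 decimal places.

Mismatches occur at site 8 (N→G), site 9 (F→D), site 12 (M→V), site 13 (Q→K), site 14 (A→L), site 19 (R→L).
p = 6/26 = 0.230769.
d = −ln(1 − 0.230769) = −ln(0.769231) = 0.2624.

0.2624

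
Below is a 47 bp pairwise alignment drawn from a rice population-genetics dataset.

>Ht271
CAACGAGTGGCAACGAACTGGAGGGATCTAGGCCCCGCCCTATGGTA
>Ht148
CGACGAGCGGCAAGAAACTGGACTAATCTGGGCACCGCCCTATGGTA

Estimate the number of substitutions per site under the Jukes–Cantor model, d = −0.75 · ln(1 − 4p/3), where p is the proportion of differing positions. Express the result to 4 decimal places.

0.2211

Mismatches occur at site 2 (A/G), site 8 (T/C), site 14 (C/G), site 15 (G/A), site 23 (G/C), site 24 (G/T), site 25 (G/A), site 30 (A/G), site 34 (C/A).
p = 9/47 = 0.191489.
d = −0.75 · ln(1 − (4/3)·0.191489) = −0.75 · ln(0.744681) = −0.75 · (-0.294799) = 0.2211.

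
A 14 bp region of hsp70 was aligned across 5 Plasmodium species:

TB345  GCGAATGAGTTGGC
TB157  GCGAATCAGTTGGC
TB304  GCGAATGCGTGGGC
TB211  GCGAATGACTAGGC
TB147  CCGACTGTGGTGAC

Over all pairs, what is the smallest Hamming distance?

Pairwise Hamming distances:
  TB345 vs TB157: 1
  TB345 vs TB304: 2
  TB345 vs TB211: 2
  TB345 vs TB147: 5
  TB157 vs TB304: 3
  TB157 vs TB211: 3
  TB157 vs TB147: 6
  TB304 vs TB211: 3
  TB304 vs TB147: 6
  TB211 vs TB147: 7
The smallest is 1, between TB345 and TB157.

1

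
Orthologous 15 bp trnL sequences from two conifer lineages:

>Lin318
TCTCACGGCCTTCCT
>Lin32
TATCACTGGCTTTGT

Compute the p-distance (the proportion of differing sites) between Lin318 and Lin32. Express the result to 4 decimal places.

Differing sites — 2:C/A; 7:G/T; 9:C/G; 13:C/T; 14:C/G.
There are 5 differences over 15 sites, so p = 5/15 = 0.3333.

0.3333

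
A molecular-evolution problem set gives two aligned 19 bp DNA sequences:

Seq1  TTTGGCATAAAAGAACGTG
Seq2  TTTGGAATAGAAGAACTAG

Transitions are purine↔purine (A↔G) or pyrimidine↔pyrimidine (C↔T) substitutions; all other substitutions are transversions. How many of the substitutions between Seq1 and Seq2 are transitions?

Mismatches occur at site 6 (C/A, transversion), site 10 (A/G, transition), site 17 (G/T, transversion), site 18 (T/A, transversion).
Of the 4 differences, 1 transition and 3 transversions, so the answer is 1.

1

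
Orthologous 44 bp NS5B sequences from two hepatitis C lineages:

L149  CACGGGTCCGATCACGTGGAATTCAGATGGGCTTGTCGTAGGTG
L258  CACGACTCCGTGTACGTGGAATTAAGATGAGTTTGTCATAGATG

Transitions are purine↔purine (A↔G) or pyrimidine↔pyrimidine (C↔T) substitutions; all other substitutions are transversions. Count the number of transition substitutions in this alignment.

The sequences differ at positions 5 (G/A, transition), 6 (G/C, transversion), 11 (A/T, transversion), 12 (T/G, transversion), 13 (C/T, transition), 24 (C/A, transversion), 30 (G/A, transition), 32 (C/T, transition), 38 (G/A, transition), 42 (G/A, transition).
Of the 10 differences, 6 transitions and 4 transversions, so the answer is 6.

6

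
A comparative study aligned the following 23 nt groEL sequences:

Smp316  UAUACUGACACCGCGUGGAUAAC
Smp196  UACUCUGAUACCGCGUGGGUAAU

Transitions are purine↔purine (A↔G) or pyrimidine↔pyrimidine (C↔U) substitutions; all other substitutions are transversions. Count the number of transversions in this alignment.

The sequences differ at positions 3 (U/C, transition), 4 (A/U, transversion), 9 (C/U, transition), 19 (A/G, transition), 23 (C/U, transition).
Of the 5 differences, 4 transitions and 1 transversion, so the answer is 1.

1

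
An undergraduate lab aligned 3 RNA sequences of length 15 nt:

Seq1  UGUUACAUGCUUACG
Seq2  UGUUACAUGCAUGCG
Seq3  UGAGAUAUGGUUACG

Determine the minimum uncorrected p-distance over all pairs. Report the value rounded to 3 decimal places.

0.133

Pairwise Hamming distances:
  Seq1 vs Seq2: 2
  Seq1 vs Seq3: 4
  Seq2 vs Seq3: 6
The smallest is 2 mismatches, between Seq1 and Seq2; p = 2/15 = 0.133.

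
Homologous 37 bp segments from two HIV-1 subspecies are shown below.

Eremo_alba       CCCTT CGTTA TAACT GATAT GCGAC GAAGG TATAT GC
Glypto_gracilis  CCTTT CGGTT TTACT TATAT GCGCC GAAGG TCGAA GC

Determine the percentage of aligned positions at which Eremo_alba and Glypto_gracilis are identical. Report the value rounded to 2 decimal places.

75.68%

The sequences differ at positions 3 (C/T), 8 (T/G), 10 (A/T), 12 (A/T), 16 (G/T), 24 (A/C), 32 (A/C), 33 (T/G), 35 (T/A).
28 of the 37 sites match, so the percent identity is 28/37 × 100 = 75.68%.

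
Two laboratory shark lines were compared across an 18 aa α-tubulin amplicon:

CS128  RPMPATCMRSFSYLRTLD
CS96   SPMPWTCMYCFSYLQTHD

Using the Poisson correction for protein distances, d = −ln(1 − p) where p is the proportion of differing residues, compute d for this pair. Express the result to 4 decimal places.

Differing sites — 1:R/S; 5:A/W; 9:R/Y; 10:S/C; 15:R/Q; 17:L/H.
p = 6/18 = 0.333333.
d = −ln(1 − 0.333333) = −ln(0.666667) = 0.4055.

0.4055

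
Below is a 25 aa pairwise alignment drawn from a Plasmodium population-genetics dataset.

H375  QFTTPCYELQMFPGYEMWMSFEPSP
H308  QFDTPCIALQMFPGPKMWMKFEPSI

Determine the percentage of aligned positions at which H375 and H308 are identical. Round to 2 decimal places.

The sequences differ at positions 3 (T/D), 7 (Y/I), 8 (E/A), 15 (Y/P), 16 (E/K), 20 (S/K), 25 (P/I).
18 of the 25 sites match, so the percent identity is 18/25 × 100 = 72.00%.

72.00%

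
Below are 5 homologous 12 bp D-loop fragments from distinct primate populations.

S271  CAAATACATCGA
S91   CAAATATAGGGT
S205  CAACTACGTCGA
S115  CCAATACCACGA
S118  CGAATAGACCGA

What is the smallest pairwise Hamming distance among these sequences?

2

Pairwise Hamming distances:
  S271 vs S91: 4
  S271 vs S205: 2
  S271 vs S115: 3
  S271 vs S118: 3
  S91 vs S205: 6
  S91 vs S115: 6
  S91 vs S118: 5
  S205 vs S115: 4
  S205 vs S118: 5
  S115 vs S118: 4
The smallest is 2, between S271 and S205.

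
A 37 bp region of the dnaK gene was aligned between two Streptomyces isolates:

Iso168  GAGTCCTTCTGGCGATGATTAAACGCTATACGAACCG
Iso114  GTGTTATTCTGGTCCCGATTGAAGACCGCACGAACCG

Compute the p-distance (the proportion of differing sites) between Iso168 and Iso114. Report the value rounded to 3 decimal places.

0.351

Differing sites — 2:A/T; 5:C/T; 6:C/A; 13:C/T; 14:G/C; 15:A/C; 16:T/C; 21:A/G; 24:C/G; 25:G/A; 27:T/C; 28:A/G; 29:T/C.
There are 13 differences over 37 sites, so p = 13/37 = 0.351.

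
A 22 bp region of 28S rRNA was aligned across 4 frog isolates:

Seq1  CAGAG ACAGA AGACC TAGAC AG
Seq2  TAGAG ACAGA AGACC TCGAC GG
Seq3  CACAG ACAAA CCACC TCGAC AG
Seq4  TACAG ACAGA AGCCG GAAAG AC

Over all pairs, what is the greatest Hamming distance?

11

Pairwise Hamming distances:
  Seq1 vs Seq2: 3
  Seq1 vs Seq3: 5
  Seq1 vs Seq4: 8
  Seq2 vs Seq3: 6
  Seq2 vs Seq4: 9
  Seq3 vs Seq4: 11
The largest is 11, between Seq3 and Seq4.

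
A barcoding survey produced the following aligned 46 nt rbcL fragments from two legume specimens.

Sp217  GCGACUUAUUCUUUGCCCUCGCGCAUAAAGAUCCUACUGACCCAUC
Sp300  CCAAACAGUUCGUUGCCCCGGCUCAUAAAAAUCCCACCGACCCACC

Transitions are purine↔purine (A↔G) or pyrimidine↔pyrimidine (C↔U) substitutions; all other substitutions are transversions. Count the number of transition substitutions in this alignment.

Differing sites — 1:G/C (Tv); 3:G/A (Ti); 5:C/A (Tv); 6:U/C (Ti); 7:U/A (Tv); 8:A/G (Ti); 12:U/G (Tv); 19:U/C (Ti); 20:C/G (Tv); 23:G/U (Tv); 30:G/A (Ti); 35:U/C (Ti); 38:U/C (Ti); 45:U/C (Ti).
Of the 14 differences, 8 transitions and 6 transversions, so the answer is 8.

8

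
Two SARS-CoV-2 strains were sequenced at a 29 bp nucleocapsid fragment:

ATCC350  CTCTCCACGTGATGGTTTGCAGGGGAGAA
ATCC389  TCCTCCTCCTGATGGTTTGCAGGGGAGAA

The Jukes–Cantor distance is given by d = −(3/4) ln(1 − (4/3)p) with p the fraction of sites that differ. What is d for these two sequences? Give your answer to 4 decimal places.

The sequences differ at positions 1 (C/T), 2 (T/C), 7 (A/T), 9 (G/C).
p = 4/29 = 0.137931.
d = −0.75 · ln(1 − (4/3)·0.137931) = −0.75 · ln(0.816092) = −0.75 · (-0.203228) = 0.1524.

0.1524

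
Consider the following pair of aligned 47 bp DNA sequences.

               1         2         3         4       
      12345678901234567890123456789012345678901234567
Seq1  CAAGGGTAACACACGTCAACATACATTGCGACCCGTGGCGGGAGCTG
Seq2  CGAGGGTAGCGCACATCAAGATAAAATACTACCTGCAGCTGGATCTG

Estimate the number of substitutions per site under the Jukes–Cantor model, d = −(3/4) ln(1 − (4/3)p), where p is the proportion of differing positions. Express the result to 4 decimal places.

Differing sites — 2:A/G; 9:A/G; 11:A/G; 15:G/A; 20:C/G; 24:C/A; 26:T/A; 28:G/A; 30:G/T; 34:C/T; 36:T/C; 37:G/A; 40:G/T; 44:G/T.
p = 14/47 = 0.297872.
d = −0.75 · ln(1 − (4/3)·0.297872) = −0.75 · ln(0.602837) = −0.75 · (-0.506108) = 0.3796.

0.3796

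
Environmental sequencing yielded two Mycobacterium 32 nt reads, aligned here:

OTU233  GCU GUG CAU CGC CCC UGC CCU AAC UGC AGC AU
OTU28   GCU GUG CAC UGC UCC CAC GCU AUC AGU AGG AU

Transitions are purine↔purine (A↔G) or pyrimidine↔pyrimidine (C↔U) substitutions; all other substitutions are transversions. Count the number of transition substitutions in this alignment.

Mismatches occur at site 9 (U→C, transition), site 10 (C→U, transition), site 13 (C→U, transition), site 16 (U→C, transition), site 17 (G→A, transition), site 19 (C→G, transversion), site 23 (A→U, transversion), site 25 (U→A, transversion), site 27 (C→U, transition), site 30 (C→G, transversion).
Of the 10 differences, 6 transitions and 4 transversions, so the answer is 6.

6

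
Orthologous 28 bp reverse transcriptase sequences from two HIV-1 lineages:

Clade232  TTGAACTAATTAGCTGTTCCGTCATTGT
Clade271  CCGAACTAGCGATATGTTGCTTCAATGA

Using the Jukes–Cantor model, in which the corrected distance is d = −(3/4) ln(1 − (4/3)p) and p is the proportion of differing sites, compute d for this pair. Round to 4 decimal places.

Mismatches occur at site 1 (T/C), site 2 (T/C), site 9 (A/G), site 10 (T/C), site 11 (T/G), site 13 (G/T), site 14 (C/A), site 19 (C/G), site 21 (G/T), site 25 (T/A), site 28 (T/A).
p = 11/28 = 0.392857.
d = −0.75 · ln(1 − (4/3)·0.392857) = −0.75 · ln(0.476191) = −0.75 · (-0.741936) = 0.5565.

0.5565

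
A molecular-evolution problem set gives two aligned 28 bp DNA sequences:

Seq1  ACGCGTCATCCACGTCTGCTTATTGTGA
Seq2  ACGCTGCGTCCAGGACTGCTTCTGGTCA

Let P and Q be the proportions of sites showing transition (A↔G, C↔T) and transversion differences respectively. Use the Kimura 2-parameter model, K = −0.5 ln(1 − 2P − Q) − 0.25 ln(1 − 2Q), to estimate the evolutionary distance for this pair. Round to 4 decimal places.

Mismatches occur at site 5 (G↔T, transversion), site 6 (T↔G, transversion), site 8 (A↔G, transition), site 13 (C↔G, transversion), site 15 (T↔A, transversion), site 22 (A↔C, transversion), site 24 (T↔G, transversion), site 27 (G↔C, transversion).
Of the 8 differences, 1 transition and 7 transversions over 28 sites: P = 1/28 = 0.035714, Q = 7/28 = 0.250000.
d = −0.5·ln(0.678572) − 0.25·ln(0.500000) = −0.5·(-0.387765) − 0.25·(-0.693147) = 0.3672.

0.3672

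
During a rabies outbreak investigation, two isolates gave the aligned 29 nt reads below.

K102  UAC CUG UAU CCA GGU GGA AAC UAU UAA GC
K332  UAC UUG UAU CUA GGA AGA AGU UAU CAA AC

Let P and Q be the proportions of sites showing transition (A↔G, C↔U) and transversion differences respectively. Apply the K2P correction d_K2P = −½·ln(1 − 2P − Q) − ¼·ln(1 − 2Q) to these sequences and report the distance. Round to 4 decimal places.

0.3820

The sequences differ at positions 4 (C/U, transition), 11 (C/U, transition), 15 (U/A, transversion), 16 (G/A, transition), 20 (A/G, transition), 21 (C/U, transition), 25 (U/C, transition), 28 (G/A, transition).
Of the 8 differences, 7 transitions and 1 transversion over 29 sites: P = 7/29 = 0.241379, Q = 1/29 = 0.034483.
d = −0.5·ln(0.482759) − 0.25·ln(0.931034) = −0.5·(-0.728238) − 0.25·(-0.071459) = 0.3820.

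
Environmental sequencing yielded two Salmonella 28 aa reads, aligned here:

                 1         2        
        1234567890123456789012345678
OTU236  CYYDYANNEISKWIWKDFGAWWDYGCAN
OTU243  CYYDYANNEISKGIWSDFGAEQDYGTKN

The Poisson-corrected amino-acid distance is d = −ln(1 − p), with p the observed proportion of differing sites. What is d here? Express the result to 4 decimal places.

0.2412

Differing sites — 13:W/G; 16:K/S; 21:W/E; 22:W/Q; 26:C/T; 27:A/K.
p = 6/28 = 0.214286.
d = −ln(1 − 0.214286) = −ln(0.785714) = 0.2412.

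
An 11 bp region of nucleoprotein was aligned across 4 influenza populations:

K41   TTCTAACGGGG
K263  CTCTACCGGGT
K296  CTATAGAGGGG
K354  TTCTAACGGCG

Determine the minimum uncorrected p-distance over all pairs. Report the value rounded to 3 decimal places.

Pairwise Hamming distances:
  K41 vs K263: 3
  K41 vs K296: 4
  K41 vs K354: 1
  K263 vs K296: 4
  K263 vs K354: 4
  K296 vs K354: 5
The smallest is 1 mismatch, between K41 and K354; p = 1/11 = 0.091.

0.091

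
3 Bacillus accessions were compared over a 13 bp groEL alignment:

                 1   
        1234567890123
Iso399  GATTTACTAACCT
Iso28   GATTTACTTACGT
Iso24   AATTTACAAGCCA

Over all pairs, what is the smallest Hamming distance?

2

Pairwise Hamming distances:
  Iso399 vs Iso28: 2
  Iso399 vs Iso24: 4
  Iso28 vs Iso24: 6
The smallest is 2, between Iso399 and Iso28.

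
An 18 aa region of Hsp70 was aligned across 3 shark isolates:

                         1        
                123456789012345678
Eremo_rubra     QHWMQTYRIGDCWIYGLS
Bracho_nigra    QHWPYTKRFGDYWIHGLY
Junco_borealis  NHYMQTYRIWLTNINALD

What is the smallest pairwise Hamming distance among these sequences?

7

Pairwise Hamming distances:
  Eremo_rubra vs Bracho_nigra: 7
  Eremo_rubra vs Junco_borealis: 9
  Bracho_nigra vs Junco_borealis: 13
The smallest is 7, between Eremo_rubra and Bracho_nigra.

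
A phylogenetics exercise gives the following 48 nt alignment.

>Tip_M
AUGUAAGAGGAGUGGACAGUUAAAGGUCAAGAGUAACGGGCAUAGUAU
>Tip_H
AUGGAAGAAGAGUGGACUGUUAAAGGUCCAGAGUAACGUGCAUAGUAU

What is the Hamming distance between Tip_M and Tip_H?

The sequences differ at positions 4 (U/G), 9 (G/A), 18 (A/U), 29 (A/C), 39 (G/U).
That gives 5 mismatches out of 48 aligned sites, so the Hamming distance is 5.

5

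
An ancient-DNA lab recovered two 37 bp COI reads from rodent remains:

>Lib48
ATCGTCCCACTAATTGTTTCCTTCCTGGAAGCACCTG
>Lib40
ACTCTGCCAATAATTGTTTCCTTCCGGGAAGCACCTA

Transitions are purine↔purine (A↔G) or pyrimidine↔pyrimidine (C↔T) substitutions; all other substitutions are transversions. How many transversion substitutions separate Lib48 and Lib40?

Differing sites — 2:T/C (Ti); 3:C/T (Ti); 4:G/C (Tv); 6:C/G (Tv); 10:C/A (Tv); 26:T/G (Tv); 37:G/A (Ti).
Of the 7 differences, 3 transitions and 4 transversions, so the answer is 4.

4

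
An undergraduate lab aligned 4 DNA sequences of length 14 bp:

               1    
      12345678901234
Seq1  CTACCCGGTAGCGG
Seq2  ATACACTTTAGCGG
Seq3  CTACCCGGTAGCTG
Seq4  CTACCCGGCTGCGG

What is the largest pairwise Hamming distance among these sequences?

6

Pairwise Hamming distances:
  Seq1 vs Seq2: 4
  Seq1 vs Seq3: 1
  Seq1 vs Seq4: 2
  Seq2 vs Seq3: 5
  Seq2 vs Seq4: 6
  Seq3 vs Seq4: 3
The largest is 6, between Seq2 and Seq4.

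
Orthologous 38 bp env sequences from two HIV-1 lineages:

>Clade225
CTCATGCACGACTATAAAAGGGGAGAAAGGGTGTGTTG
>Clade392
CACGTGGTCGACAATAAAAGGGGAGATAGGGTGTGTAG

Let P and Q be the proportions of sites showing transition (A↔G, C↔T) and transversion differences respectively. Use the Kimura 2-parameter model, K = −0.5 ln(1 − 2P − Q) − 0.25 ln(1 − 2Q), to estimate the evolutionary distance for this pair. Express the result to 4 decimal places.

Differing sites — 2:T/A (Tv); 4:A/G (Ti); 7:C/G (Tv); 8:A/T (Tv); 13:T/A (Tv); 27:A/T (Tv); 37:T/A (Tv).
Of the 7 differences, 1 transition and 6 transversions over 38 sites: P = 1/38 = 0.026316, Q = 6/38 = 0.157895.
d = −0.5·ln(0.789473) − 0.25·ln(0.684210) = −0.5·(-0.236390) − 0.25·(-0.379490) = 0.2131.

0.2131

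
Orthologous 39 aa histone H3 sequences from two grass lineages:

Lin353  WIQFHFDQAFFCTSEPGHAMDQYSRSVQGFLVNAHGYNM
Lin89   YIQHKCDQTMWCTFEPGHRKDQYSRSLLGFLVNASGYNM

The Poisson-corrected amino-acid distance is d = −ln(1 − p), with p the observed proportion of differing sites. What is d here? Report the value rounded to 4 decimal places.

0.4055

Mismatches occur at site 1 (W→Y), site 4 (F→H), site 5 (H→K), site 6 (F→C), site 9 (A→T), site 10 (F→M), site 11 (F→W), site 14 (S→F), site 19 (A→R), site 20 (M→K), site 27 (V→L), site 28 (Q→L), site 35 (H→S).
p = 13/39 = 0.333333.
d = −ln(1 − 0.333333) = −ln(0.666667) = 0.4055.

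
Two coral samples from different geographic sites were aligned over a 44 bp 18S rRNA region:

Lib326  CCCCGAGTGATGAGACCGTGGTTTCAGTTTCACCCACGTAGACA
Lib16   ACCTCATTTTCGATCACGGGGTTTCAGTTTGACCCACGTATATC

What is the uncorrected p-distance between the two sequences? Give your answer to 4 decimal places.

0.3409

The sequences differ at positions 1 (C/A), 4 (C/T), 5 (G/C), 7 (G/T), 9 (G/T), 10 (A/T), 11 (T/C), 14 (G/T), 15 (A/C), 16 (C/A), 19 (T/G), 31 (C/G), 41 (G/T), 43 (C/T), 44 (A/C).
There are 15 differences over 44 sites, so p = 15/44 = 0.3409.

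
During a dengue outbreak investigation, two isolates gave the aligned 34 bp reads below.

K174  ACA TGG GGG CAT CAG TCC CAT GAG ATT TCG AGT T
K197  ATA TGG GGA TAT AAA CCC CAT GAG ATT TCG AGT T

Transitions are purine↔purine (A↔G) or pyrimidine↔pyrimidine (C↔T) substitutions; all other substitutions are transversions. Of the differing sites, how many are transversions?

1

The sequences differ at positions 2 (C/T, transition), 9 (G/A, transition), 10 (C/T, transition), 13 (C/A, transversion), 15 (G/A, transition), 16 (T/C, transition).
Of the 6 differences, 5 transitions and 1 transversion, so the answer is 1.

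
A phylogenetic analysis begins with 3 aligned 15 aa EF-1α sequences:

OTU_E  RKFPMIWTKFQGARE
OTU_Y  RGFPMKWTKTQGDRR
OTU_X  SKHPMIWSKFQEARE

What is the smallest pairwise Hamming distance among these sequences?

Pairwise Hamming distances:
  OTU_E vs OTU_Y: 5
  OTU_E vs OTU_X: 4
  OTU_Y vs OTU_X: 9
The smallest is 4, between OTU_E and OTU_X.

4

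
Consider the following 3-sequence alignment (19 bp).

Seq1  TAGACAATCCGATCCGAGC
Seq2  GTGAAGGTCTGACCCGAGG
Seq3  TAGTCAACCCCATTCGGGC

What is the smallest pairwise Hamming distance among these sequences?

Pairwise Hamming distances:
  Seq1 vs Seq2: 8
  Seq1 vs Seq3: 5
  Seq2 vs Seq3: 13
The smallest is 5, between Seq1 and Seq3.

5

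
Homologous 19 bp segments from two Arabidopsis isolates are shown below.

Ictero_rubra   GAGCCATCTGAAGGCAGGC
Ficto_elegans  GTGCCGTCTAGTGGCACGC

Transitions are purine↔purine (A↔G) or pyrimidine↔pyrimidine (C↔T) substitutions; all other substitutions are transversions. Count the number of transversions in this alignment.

Mismatches occur at site 2 (A→T, transversion), site 6 (A→G, transition), site 10 (G→A, transition), site 11 (A→G, transition), site 12 (A→T, transversion), site 17 (G→C, transversion).
Of the 6 differences, 3 transitions and 3 transversions, so the answer is 3.

3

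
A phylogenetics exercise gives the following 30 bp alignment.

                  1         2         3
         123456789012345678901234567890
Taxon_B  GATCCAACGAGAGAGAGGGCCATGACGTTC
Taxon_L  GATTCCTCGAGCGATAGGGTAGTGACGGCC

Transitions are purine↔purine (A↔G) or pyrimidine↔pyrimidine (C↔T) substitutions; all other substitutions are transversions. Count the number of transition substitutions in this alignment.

Differing sites — 4:C/T (Ti); 6:A/C (Tv); 7:A/T (Tv); 12:A/C (Tv); 15:G/T (Tv); 20:C/T (Ti); 21:C/A (Tv); 22:A/G (Ti); 28:T/G (Tv); 29:T/C (Ti).
Of the 10 differences, 4 transitions and 6 transversions, so the answer is 4.

4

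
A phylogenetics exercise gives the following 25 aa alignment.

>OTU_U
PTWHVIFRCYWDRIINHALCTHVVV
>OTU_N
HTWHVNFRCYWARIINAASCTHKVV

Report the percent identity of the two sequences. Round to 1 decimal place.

The sequences differ at positions 1 (P/H), 6 (I/N), 12 (D/A), 17 (H/A), 19 (L/S), 23 (V/K).
19 of the 25 sites match, so the percent identity is 19/25 × 100 = 76.0%.

76.0%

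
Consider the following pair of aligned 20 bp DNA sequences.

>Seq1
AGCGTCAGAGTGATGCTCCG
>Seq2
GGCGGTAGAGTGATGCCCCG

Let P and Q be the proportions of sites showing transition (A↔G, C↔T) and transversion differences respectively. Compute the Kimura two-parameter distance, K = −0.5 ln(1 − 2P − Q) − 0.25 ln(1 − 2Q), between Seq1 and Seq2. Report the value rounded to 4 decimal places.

0.2417

Mismatches occur at site 1 (A/G, transition), site 5 (T/G, transversion), site 6 (C/T, transition), site 17 (T/C, transition).
Of the 4 differences, 3 transitions and 1 transversion over 20 sites: P = 3/20 = 0.150000, Q = 1/20 = 0.050000.
d = −0.5·ln(0.650000) − 0.25·ln(0.900000) = −0.5·(-0.430783) − 0.25·(-0.105361) = 0.2417.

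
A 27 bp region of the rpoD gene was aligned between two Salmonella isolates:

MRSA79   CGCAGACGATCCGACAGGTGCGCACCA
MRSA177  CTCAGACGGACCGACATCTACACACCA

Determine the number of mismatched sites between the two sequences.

The sequences differ at positions 2 (G/T), 9 (A/G), 10 (T/A), 17 (G/T), 18 (G/C), 20 (G/A), 22 (G/A).
That gives 7 mismatches out of 27 aligned sites, so the Hamming distance is 7.

7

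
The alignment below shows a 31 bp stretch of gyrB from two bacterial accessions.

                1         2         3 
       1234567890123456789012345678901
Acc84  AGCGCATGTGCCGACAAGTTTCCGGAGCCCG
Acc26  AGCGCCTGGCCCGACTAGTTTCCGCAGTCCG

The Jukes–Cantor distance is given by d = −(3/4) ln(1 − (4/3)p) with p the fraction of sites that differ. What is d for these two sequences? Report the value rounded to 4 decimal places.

0.2239

The sequences differ at positions 6 (A/C), 9 (T/G), 10 (G/C), 16 (A/T), 25 (G/C), 28 (C/T).
p = 6/31 = 0.193548.
d = −0.75 · ln(1 − (4/3)·0.193548) = −0.75 · ln(0.741936) = −0.75 · (-0.298492) = 0.2239.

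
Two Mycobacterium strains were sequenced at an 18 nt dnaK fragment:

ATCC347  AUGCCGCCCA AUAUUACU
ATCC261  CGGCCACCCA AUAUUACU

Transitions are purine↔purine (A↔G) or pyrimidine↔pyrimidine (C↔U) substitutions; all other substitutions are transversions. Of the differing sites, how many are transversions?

2

Differing sites — 1:A/C (Tv); 2:U/G (Tv); 6:G/A (Ti).
Of the 3 differences, 1 transition and 2 transversions, so the answer is 2.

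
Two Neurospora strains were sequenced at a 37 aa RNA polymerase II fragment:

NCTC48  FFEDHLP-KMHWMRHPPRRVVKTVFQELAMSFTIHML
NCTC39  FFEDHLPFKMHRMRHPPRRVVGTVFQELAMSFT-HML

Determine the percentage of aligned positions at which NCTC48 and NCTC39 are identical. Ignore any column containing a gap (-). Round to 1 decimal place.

Excluding the 2 gap columns leaves 35 comparable sites.
Differing sites — 12:W/R; 22:K/G.
33 of the 35 comparable sites match, so the percent identity is 33/35 × 100 = 94.3%.

94.3%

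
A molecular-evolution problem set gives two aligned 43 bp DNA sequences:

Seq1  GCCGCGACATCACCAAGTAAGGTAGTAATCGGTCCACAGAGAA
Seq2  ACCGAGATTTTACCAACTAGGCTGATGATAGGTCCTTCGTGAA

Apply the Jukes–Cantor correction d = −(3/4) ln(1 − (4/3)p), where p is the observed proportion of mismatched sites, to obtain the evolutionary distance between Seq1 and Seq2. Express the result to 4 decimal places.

0.5141

The sequences differ at positions 1 (G/A), 5 (C/A), 8 (C/T), 9 (A/T), 11 (C/T), 17 (G/C), 20 (A/G), 22 (G/C), 24 (A/G), 25 (G/A), 27 (A/G), 30 (C/A), 36 (A/T), 37 (C/T), 38 (A/C), 40 (A/T).
p = 16/43 = 0.372093.
d = −0.75 · ln(1 − (4/3)·0.372093) = −0.75 · ln(0.503876) = −0.75 · (-0.685425) = 0.5141.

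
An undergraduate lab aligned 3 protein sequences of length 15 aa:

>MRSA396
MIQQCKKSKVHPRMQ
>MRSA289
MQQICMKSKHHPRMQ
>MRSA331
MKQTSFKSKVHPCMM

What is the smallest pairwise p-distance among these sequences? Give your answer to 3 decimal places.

Pairwise Hamming distances:
  MRSA396 vs MRSA289: 4
  MRSA396 vs MRSA331: 6
  MRSA289 vs MRSA331: 7
The smallest is 4 mismatches, between MRSA396 and MRSA289; p = 4/15 = 0.267.

0.267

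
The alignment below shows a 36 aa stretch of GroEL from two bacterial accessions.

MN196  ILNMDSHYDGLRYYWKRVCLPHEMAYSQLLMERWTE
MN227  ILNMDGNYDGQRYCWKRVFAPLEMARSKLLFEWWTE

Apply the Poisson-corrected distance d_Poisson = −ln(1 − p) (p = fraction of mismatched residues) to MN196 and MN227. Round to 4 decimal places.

0.3646

Mismatches occur at site 6 (S↔G), site 7 (H↔N), site 11 (L↔Q), site 14 (Y↔C), site 19 (C↔F), site 20 (L↔A), site 22 (H↔L), site 26 (Y↔R), site 28 (Q↔K), site 31 (M↔F), site 33 (R↔W).
p = 11/36 = 0.305556.
d = −ln(1 − 0.305556) = −ln(0.694444) = 0.3646.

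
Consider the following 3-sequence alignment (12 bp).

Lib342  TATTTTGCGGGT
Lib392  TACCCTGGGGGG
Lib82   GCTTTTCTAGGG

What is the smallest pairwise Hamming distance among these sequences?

Pairwise Hamming distances:
  Lib342 vs Lib392: 5
  Lib342 vs Lib82: 6
  Lib392 vs Lib82: 8
The smallest is 5, between Lib342 and Lib392.

5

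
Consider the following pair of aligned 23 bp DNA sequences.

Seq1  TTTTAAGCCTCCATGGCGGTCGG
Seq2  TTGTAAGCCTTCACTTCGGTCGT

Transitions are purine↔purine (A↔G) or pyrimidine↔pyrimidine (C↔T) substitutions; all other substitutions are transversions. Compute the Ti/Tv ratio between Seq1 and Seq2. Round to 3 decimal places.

Mismatches occur at site 3 (T/G, transversion), site 11 (C/T, transition), site 14 (T/C, transition), site 15 (G/T, transversion), site 16 (G/T, transversion), site 23 (G/T, transversion).
Of the 6 differences, 2 transitions and 4 transversions, so Ti/Tv = 2/4 = 0.500.

0.500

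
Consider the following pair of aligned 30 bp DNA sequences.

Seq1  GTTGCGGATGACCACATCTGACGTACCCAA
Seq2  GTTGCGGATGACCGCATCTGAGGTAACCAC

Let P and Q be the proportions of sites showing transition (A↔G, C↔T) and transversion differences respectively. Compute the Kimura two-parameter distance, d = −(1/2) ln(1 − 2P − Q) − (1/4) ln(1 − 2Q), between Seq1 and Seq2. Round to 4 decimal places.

0.1469

Mismatches occur at site 14 (A→G, transition), site 22 (C→G, transversion), site 26 (C→A, transversion), site 30 (A→C, transversion).
Of the 4 differences, 1 transition and 3 transversions over 30 sites: P = 1/30 = 0.033333, Q = 3/30 = 0.100000.
d = −0.5·ln(0.833334) − 0.25·ln(0.800000) = −0.5·(-0.182321) − 0.25·(-0.223144) = 0.1469.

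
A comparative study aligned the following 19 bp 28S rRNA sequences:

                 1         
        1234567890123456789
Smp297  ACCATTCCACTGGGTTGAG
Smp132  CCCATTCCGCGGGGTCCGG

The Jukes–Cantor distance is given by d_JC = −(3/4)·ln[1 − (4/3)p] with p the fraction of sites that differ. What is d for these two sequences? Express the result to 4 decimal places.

The sequences differ at positions 1 (A/C), 9 (A/G), 11 (T/G), 16 (T/C), 17 (G/C), 18 (A/G).
p = 6/19 = 0.315789.
d = −0.75 · ln(1 − (4/3)·0.315789) = −0.75 · ln(0.578948) = −0.75 · (-0.546543) = 0.4099.

0.4099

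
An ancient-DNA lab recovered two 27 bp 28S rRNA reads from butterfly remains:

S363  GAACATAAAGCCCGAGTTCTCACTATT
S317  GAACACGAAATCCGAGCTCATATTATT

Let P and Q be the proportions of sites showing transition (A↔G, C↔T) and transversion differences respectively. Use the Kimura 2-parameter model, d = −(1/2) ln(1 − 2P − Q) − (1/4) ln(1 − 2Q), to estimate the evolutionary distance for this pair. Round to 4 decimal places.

0.4247

The sequences differ at positions 6 (T/C, transition), 7 (A/G, transition), 10 (G/A, transition), 11 (C/T, transition), 17 (T/C, transition), 20 (T/A, transversion), 21 (C/T, transition), 23 (C/T, transition).
Of the 8 differences, 7 transitions and 1 transversion over 27 sites: P = 7/27 = 0.259259, Q = 1/27 = 0.037037.
d = −0.5·ln(0.444445) − 0.25·ln(0.925926) = −0.5·(-0.810929) − 0.25·(-0.076961) = 0.4247.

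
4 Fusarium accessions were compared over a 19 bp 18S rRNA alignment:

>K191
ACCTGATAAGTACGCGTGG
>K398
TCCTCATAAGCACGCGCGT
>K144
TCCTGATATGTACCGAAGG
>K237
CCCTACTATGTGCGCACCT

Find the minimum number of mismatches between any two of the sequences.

Pairwise Hamming distances:
  K191 vs K398: 5
  K191 vs K144: 6
  K191 vs K237: 9
  K398 vs K144: 8
  K398 vs K237: 8
  K144 vs K237: 9
The smallest is 5, between K191 and K398.

5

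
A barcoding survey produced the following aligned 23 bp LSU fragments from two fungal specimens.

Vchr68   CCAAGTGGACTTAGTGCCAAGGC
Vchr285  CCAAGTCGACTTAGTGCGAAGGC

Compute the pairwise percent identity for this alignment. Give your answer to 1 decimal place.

The sequences differ at positions 7 (G/C), 18 (C/G).
21 of the 23 sites match, so the percent identity is 21/23 × 100 = 91.3%.

91.3%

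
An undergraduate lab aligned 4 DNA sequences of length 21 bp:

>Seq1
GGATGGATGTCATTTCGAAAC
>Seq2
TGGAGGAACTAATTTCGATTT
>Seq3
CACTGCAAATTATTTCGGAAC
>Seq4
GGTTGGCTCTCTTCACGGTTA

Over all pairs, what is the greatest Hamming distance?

Pairwise Hamming distances:
  Seq1 vs Seq2: 9
  Seq1 vs Seq3: 8
  Seq1 vs Seq4: 10
  Seq2 vs Seq3: 11
  Seq2 vs Seq4: 11
  Seq3 vs Seq4: 14
The largest is 14, between Seq3 and Seq4.

14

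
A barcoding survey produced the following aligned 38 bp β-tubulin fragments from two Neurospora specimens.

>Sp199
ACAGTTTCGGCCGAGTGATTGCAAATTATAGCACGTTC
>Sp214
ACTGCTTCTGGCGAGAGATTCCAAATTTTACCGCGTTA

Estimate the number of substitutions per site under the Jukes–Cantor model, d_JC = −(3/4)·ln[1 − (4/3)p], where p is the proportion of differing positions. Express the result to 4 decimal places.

Differing sites — 3:A/T; 5:T/C; 9:G/T; 11:C/G; 16:T/A; 21:G/C; 28:A/T; 31:G/C; 33:A/G; 38:C/A.
p = 10/38 = 0.263158.
d = −0.75 · ln(1 − (4/3)·0.263158) = −0.75 · ln(0.649123) = −0.75 · (-0.432133) = 0.3241.

0.3241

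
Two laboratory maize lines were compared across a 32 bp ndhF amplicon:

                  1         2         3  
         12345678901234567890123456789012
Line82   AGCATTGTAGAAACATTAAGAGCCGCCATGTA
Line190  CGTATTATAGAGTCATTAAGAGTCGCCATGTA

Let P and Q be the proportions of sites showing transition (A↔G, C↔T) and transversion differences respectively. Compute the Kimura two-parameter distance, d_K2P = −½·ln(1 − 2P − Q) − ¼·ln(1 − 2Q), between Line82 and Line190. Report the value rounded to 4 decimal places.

0.2207

The sequences differ at positions 1 (A/C, transversion), 3 (C/T, transition), 7 (G/A, transition), 12 (A/G, transition), 13 (A/T, transversion), 23 (C/T, transition).
Of the 6 differences, 4 transitions and 2 transversions over 32 sites: P = 4/32 = 0.125000, Q = 2/32 = 0.062500.
d = −0.5·ln(0.687500) − 0.25·ln(0.875000) = −0.5·(-0.374693) − 0.25·(-0.133531) = 0.2207.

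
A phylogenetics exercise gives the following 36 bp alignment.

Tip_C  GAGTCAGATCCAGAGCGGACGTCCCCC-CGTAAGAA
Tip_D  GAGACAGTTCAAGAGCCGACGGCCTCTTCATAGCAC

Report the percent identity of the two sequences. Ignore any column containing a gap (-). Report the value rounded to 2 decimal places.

Excluding the 1 gap column leaves 35 comparable sites.
The sequences differ at positions 4 (T/A), 8 (A/T), 11 (C/A), 17 (G/C), 22 (T/G), 25 (C/T), 27 (C/T), 30 (G/A), 33 (A/G), 34 (G/C), 36 (A/C).
24 of the 35 comparable sites match, so the percent identity is 24/35 × 100 = 68.57%.

68.57%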